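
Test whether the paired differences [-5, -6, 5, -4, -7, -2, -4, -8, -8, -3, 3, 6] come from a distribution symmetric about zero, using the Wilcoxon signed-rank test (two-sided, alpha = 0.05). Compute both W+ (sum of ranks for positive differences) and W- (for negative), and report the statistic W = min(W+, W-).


Step 1: Drop any zero differences (none here) and take |d_i|.
|d| = [5, 6, 5, 4, 7, 2, 4, 8, 8, 3, 3, 6]
Step 2: Midrank |d_i| (ties get averaged ranks).
ranks: |5|->6.5, |6|->8.5, |5|->6.5, |4|->4.5, |7|->10, |2|->1, |4|->4.5, |8|->11.5, |8|->11.5, |3|->2.5, |3|->2.5, |6|->8.5
Step 3: Attach original signs; sum ranks with positive sign and with negative sign.
W+ = 6.5 + 2.5 + 8.5 = 17.5
W- = 6.5 + 8.5 + 4.5 + 10 + 1 + 4.5 + 11.5 + 11.5 + 2.5 = 60.5
(Check: W+ + W- = 78 should equal n(n+1)/2 = 78.)
Step 4: Test statistic W = min(W+, W-) = 17.5.
Step 5: Ties in |d|, so use the tie-corrected normal approximation.
        E[W] = n(n+1)/4 = 12*13/4 = 39.
        Tie groups: |d|=3 (t=2), |d|=4 (t=2), |d|=5 (t=2), |d|=6 (t=2), |d|=8 (t=2); sum(t^3 - t) = 30.
        Var[W] = n(n+1)(2n+1)/24 - sum(t^3-t)/48 = 3900/24 - 30/48 = 161.875.
        z = (W - E[W]) / sqrt(Var[W]) = (17.5 - 39) / 12.7230 = -1.6899.
        Two-sided p = 2*Phi(z) = 0.091056.
Step 6: alpha = 0.05. fail to reject H0.

W+ = 17.5, W- = 60.5, W = min = 17.5, p = 0.091056, fail to reject H0.


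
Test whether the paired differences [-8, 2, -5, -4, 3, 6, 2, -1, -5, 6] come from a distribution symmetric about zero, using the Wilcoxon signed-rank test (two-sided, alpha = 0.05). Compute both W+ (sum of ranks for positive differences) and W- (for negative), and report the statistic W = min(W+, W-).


Step 1: Drop any zero differences (none here) and take |d_i|.
|d| = [8, 2, 5, 4, 3, 6, 2, 1, 5, 6]
Step 2: Midrank |d_i| (ties get averaged ranks).
ranks: |8|->10, |2|->2.5, |5|->6.5, |4|->5, |3|->4, |6|->8.5, |2|->2.5, |1|->1, |5|->6.5, |6|->8.5
Step 3: Attach original signs; sum ranks with positive sign and with negative sign.
W+ = 2.5 + 4 + 8.5 + 2.5 + 8.5 = 26
W- = 10 + 6.5 + 5 + 1 + 6.5 = 29
(Check: W+ + W- = 55 should equal n(n+1)/2 = 55.)
Step 4: Test statistic W = min(W+, W-) = 26.
Step 5: Ties in |d|, so use the tie-corrected normal approximation.
        E[W] = n(n+1)/4 = 10*11/4 = 27.5.
        Tie groups: |d|=2 (t=2), |d|=5 (t=2), |d|=6 (t=2); sum(t^3 - t) = 18.
        Var[W] = n(n+1)(2n+1)/24 - sum(t^3-t)/48 = 2310/24 - 18/48 = 95.875.
        z = (W - E[W]) / sqrt(Var[W]) = (26 - 27.5) / 9.7916 = -0.1532.
        Two-sided p = 2*Phi(z) = 0.878246.
Step 6: alpha = 0.05. fail to reject H0.

W+ = 26, W- = 29, W = min = 26, p = 0.878246, fail to reject H0.


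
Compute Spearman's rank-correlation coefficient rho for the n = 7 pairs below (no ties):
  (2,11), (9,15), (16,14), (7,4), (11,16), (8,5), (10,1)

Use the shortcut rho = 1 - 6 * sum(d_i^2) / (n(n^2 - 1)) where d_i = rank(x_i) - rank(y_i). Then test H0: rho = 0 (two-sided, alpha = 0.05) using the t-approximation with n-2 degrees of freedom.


Step 1: Rank x and y separately (midranks; no ties here).
rank(x): 2->1, 9->4, 16->7, 7->2, 11->6, 8->3, 10->5
rank(y): 11->4, 15->6, 14->5, 4->2, 16->7, 5->3, 1->1
Step 2: d_i = R_x(i) - R_y(i); compute d_i^2.
  (1-4)^2=9, (4-6)^2=4, (7-5)^2=4, (2-2)^2=0, (6-7)^2=1, (3-3)^2=0, (5-1)^2=16
sum(d^2) = 34.
Step 3: rho = 1 - 6*34 / (7*(7^2 - 1)) = 1 - 204/336 = 0.392857.
Step 4: Under H0, t = rho * sqrt((n-2)/(1-rho^2)) = 0.9553 ~ t(5).
Step 5: Two-sided p-value from the t-distribution with 5 df = 0.383317.
Step 6: alpha = 0.05. fail to reject H0.

rho = 0.3929, p = 0.383317, fail to reject H0 at alpha = 0.05.


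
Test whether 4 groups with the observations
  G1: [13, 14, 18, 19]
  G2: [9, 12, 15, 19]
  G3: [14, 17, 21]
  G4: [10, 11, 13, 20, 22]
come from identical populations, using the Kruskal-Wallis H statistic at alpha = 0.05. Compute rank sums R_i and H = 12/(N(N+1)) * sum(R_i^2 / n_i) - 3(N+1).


Step 1: Combine all N = 16 observations and assign midranks.
sorted (value, group, rank): (9,G2,1), (10,G4,2), (11,G4,3), (12,G2,4), (13,G1,5.5), (13,G4,5.5), (14,G1,7.5), (14,G3,7.5), (15,G2,9), (17,G3,10), (18,G1,11), (19,G1,12.5), (19,G2,12.5), (20,G4,14), (21,G3,15), (22,G4,16)
Step 2: Sum ranks within each group.
R_1 = 36.5 (n_1 = 4)
R_2 = 26.5 (n_2 = 4)
R_3 = 32.5 (n_3 = 3)
R_4 = 40.5 (n_4 = 5)
Step 3: H = 12/(N(N+1)) * sum(R_i^2/n_i) - 3(N+1)
     = 12/(16*17) * (36.5^2/4 + 26.5^2/4 + 32.5^2/3 + 40.5^2/5) - 3*17
     = 0.044118 * 1188.76 - 51
     = 1.445221.
Step 4: Ties present; correction factor C = 1 - 18/(16^3 - 16) = 0.995588. Corrected H = 1.445221 / 0.995588 = 1.451625.
Step 5: Under H0, H ~ chi^2(3); p-value = 0.693479.
Step 6: alpha = 0.05. fail to reject H0.

H = 1.4516, df = 3, p = 0.693479, fail to reject H0.


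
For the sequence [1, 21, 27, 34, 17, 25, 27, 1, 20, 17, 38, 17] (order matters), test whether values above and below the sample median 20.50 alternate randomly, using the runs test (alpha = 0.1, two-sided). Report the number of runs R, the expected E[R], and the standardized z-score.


Step 1: Compute median = 20.50; label A = above, B = below.
Labels in order: BAAABAABBBAB  (n_A = 6, n_B = 6)
Step 2: Count runs R = 7.
Step 3: Under H0 (random ordering), E[R] = 2*n_A*n_B/(n_A+n_B) + 1 = 2*6*6/12 + 1 = 7.0000.
        Var[R] = 2*n_A*n_B*(2*n_A*n_B - n_A - n_B) / ((n_A+n_B)^2 * (n_A+n_B-1)) = 4320/1584 = 2.7273.
        SD[R] = 1.6514.
Step 4: R = E[R], so z = 0 with no continuity correction.
Step 5: Two-sided p-value via normal approximation = 2*(1 - Phi(|z|)) = 1.000000.
Step 6: alpha = 0.1. fail to reject H0.

R = 7, z = 0.0000, p = 1.000000, fail to reject H0.


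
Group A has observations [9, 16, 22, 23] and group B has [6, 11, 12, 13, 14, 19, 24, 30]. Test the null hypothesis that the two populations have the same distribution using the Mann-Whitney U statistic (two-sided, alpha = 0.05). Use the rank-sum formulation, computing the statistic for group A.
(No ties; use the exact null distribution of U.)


Step 1: Combine and sort all 12 observations; assign midranks.
sorted (value, group): (6,Y), (9,X), (11,Y), (12,Y), (13,Y), (14,Y), (16,X), (19,Y), (22,X), (23,X), (24,Y), (30,Y)
ranks: 6->1, 9->2, 11->3, 12->4, 13->5, 14->6, 16->7, 19->8, 22->9, 23->10, 24->11, 30->12
Step 2: Rank sum for X: R1 = 2 + 7 + 9 + 10 = 28.
Step 3: U_X = R1 - n1(n1+1)/2 = 28 - 4*5/2 = 28 - 10 = 18.
       U_Y = n1*n2 - U_X = 32 - 18 = 14.
Step 4: No ties, so the exact null distribution of U (based on enumerating the C(12,4) = 495 equally likely rank assignments) gives the two-sided p-value.
Step 5: p-value = 0.808081; compare to alpha = 0.05. fail to reject H0.

U_X = 18, p = 0.808081, fail to reject H0 at alpha = 0.05.


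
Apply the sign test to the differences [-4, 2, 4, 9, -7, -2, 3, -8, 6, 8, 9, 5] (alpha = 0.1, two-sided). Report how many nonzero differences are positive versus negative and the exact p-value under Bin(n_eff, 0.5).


Step 1: Discard zero differences. Original n = 12; n_eff = number of nonzero differences = 12.
Nonzero differences (with sign): -4, +2, +4, +9, -7, -2, +3, -8, +6, +8, +9, +5
Step 2: Count signs: positive = 8, negative = 4.
Step 3: Under H0: P(positive) = 0.5, so the number of positives S ~ Bin(12, 0.5).
Step 4: Two-sided exact p-value = sum of Bin(12,0.5) probabilities at or below the observed probability = 0.387695.
Step 5: alpha = 0.1. fail to reject H0.

n_eff = 12, pos = 8, neg = 4, p = 0.387695, fail to reject H0.


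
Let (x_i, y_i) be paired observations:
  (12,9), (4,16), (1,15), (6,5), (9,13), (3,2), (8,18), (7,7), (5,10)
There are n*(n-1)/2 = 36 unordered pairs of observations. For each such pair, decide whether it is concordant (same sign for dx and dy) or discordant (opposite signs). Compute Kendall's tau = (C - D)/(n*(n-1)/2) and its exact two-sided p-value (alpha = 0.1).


Step 1: Enumerate the 36 unordered pairs (i,j) with i<j and classify each by sign(x_j-x_i) * sign(y_j-y_i).
  (1,2):dx=-8,dy=+7->D; (1,3):dx=-11,dy=+6->D; (1,4):dx=-6,dy=-4->C; (1,5):dx=-3,dy=+4->D
  (1,6):dx=-9,dy=-7->C; (1,7):dx=-4,dy=+9->D; (1,8):dx=-5,dy=-2->C; (1,9):dx=-7,dy=+1->D
  (2,3):dx=-3,dy=-1->C; (2,4):dx=+2,dy=-11->D; (2,5):dx=+5,dy=-3->D; (2,6):dx=-1,dy=-14->C
  (2,7):dx=+4,dy=+2->C; (2,8):dx=+3,dy=-9->D; (2,9):dx=+1,dy=-6->D; (3,4):dx=+5,dy=-10->D
  (3,5):dx=+8,dy=-2->D; (3,6):dx=+2,dy=-13->D; (3,7):dx=+7,dy=+3->C; (3,8):dx=+6,dy=-8->D
  (3,9):dx=+4,dy=-5->D; (4,5):dx=+3,dy=+8->C; (4,6):dx=-3,dy=-3->C; (4,7):dx=+2,dy=+13->C
  (4,8):dx=+1,dy=+2->C; (4,9):dx=-1,dy=+5->D; (5,6):dx=-6,dy=-11->C; (5,7):dx=-1,dy=+5->D
  (5,8):dx=-2,dy=-6->C; (5,9):dx=-4,dy=-3->C; (6,7):dx=+5,dy=+16->C; (6,8):dx=+4,dy=+5->C
  (6,9):dx=+2,dy=+8->C; (7,8):dx=-1,dy=-11->C; (7,9):dx=-3,dy=-8->C; (8,9):dx=-2,dy=+3->D
Step 2: C = 19, D = 17, total pairs = 36.
Step 3: tau = (C - D)/(n(n-1)/2) = (19 - 17)/36 = 0.055556.
Step 4: Exact two-sided p-value (enumerate n! = 362880 permutations of y under H0): p = 0.919455.
Step 5: alpha = 0.1. fail to reject H0.

tau_b = 0.0556 (C=19, D=17), p = 0.919455, fail to reject H0.


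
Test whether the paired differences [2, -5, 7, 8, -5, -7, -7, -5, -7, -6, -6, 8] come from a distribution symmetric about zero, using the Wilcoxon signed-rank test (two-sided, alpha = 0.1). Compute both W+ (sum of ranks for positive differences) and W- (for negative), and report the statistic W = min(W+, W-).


Step 1: Drop any zero differences (none here) and take |d_i|.
|d| = [2, 5, 7, 8, 5, 7, 7, 5, 7, 6, 6, 8]
Step 2: Midrank |d_i| (ties get averaged ranks).
ranks: |2|->1, |5|->3, |7|->8.5, |8|->11.5, |5|->3, |7|->8.5, |7|->8.5, |5|->3, |7|->8.5, |6|->5.5, |6|->5.5, |8|->11.5
Step 3: Attach original signs; sum ranks with positive sign and with negative sign.
W+ = 1 + 8.5 + 11.5 + 11.5 = 32.5
W- = 3 + 3 + 8.5 + 8.5 + 3 + 8.5 + 5.5 + 5.5 = 45.5
(Check: W+ + W- = 78 should equal n(n+1)/2 = 78.)
Step 4: Test statistic W = min(W+, W-) = 32.5.
Step 5: Ties in |d|, so use the tie-corrected normal approximation.
        E[W] = n(n+1)/4 = 12*13/4 = 39.
        Tie groups: |d|=5 (t=3), |d|=6 (t=2), |d|=7 (t=4), |d|=8 (t=2); sum(t^3 - t) = 96.
        Var[W] = n(n+1)(2n+1)/24 - sum(t^3-t)/48 = 3900/24 - 96/48 = 160.5.
        z = (W - E[W]) / sqrt(Var[W]) = (32.5 - 39) / 12.6689 = -0.5131.
        Two-sided p = 2*Phi(z) = 0.607903.
Step 6: alpha = 0.1. fail to reject H0.

W+ = 32.5, W- = 45.5, W = min = 32.5, p = 0.607903, fail to reject H0.


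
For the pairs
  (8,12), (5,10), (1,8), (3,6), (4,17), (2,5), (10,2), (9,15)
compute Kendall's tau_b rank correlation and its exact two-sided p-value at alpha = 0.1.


Step 1: Enumerate the 28 unordered pairs (i,j) with i<j and classify each by sign(x_j-x_i) * sign(y_j-y_i).
  (1,2):dx=-3,dy=-2->C; (1,3):dx=-7,dy=-4->C; (1,4):dx=-5,dy=-6->C; (1,5):dx=-4,dy=+5->D
  (1,6):dx=-6,dy=-7->C; (1,7):dx=+2,dy=-10->D; (1,8):dx=+1,dy=+3->C; (2,3):dx=-4,dy=-2->C
  (2,4):dx=-2,dy=-4->C; (2,5):dx=-1,dy=+7->D; (2,6):dx=-3,dy=-5->C; (2,7):dx=+5,dy=-8->D
  (2,8):dx=+4,dy=+5->C; (3,4):dx=+2,dy=-2->D; (3,5):dx=+3,dy=+9->C; (3,6):dx=+1,dy=-3->D
  (3,7):dx=+9,dy=-6->D; (3,8):dx=+8,dy=+7->C; (4,5):dx=+1,dy=+11->C; (4,6):dx=-1,dy=-1->C
  (4,7):dx=+7,dy=-4->D; (4,8):dx=+6,dy=+9->C; (5,6):dx=-2,dy=-12->C; (5,7):dx=+6,dy=-15->D
  (5,8):dx=+5,dy=-2->D; (6,7):dx=+8,dy=-3->D; (6,8):dx=+7,dy=+10->C; (7,8):dx=-1,dy=+13->D
Step 2: C = 16, D = 12, total pairs = 28.
Step 3: tau = (C - D)/(n(n-1)/2) = (16 - 12)/28 = 0.142857.
Step 4: Exact two-sided p-value (enumerate n! = 40320 permutations of y under H0): p = 0.719544.
Step 5: alpha = 0.1. fail to reject H0.

tau_b = 0.1429 (C=16, D=12), p = 0.719544, fail to reject H0.


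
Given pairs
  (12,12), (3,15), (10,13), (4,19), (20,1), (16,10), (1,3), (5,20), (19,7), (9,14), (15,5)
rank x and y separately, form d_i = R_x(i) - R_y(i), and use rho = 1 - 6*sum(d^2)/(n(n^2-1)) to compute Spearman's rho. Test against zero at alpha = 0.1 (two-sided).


Step 1: Rank x and y separately (midranks; no ties here).
rank(x): 12->7, 3->2, 10->6, 4->3, 20->11, 16->9, 1->1, 5->4, 19->10, 9->5, 15->8
rank(y): 12->6, 15->9, 13->7, 19->10, 1->1, 10->5, 3->2, 20->11, 7->4, 14->8, 5->3
Step 2: d_i = R_x(i) - R_y(i); compute d_i^2.
  (7-6)^2=1, (2-9)^2=49, (6-7)^2=1, (3-10)^2=49, (11-1)^2=100, (9-5)^2=16, (1-2)^2=1, (4-11)^2=49, (10-4)^2=36, (5-8)^2=9, (8-3)^2=25
sum(d^2) = 336.
Step 3: rho = 1 - 6*336 / (11*(11^2 - 1)) = 1 - 2016/1320 = -0.527273.
Step 4: Under H0, t = rho * sqrt((n-2)/(1-rho^2)) = -1.8616 ~ t(9).
Step 5: Two-sided p-value from the t-distribution with 9 df = 0.095565.
Step 6: alpha = 0.1. reject H0.

rho = -0.5273, p = 0.095565, reject H0 at alpha = 0.1.


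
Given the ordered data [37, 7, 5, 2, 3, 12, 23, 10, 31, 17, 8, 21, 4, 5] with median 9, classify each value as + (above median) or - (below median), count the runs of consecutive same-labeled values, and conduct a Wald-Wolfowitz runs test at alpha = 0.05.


Step 1: Compute median = 9; label A = above, B = below.
Labels in order: ABBBBAAAAABABB  (n_A = 7, n_B = 7)
Step 2: Count runs R = 6.
Step 3: Under H0 (random ordering), E[R] = 2*n_A*n_B/(n_A+n_B) + 1 = 2*7*7/14 + 1 = 8.0000.
        Var[R] = 2*n_A*n_B*(2*n_A*n_B - n_A - n_B) / ((n_A+n_B)^2 * (n_A+n_B-1)) = 8232/2548 = 3.2308.
        SD[R] = 1.7974.
Step 4: Continuity-corrected z = (R + 0.5 - E[R]) / SD[R] = (6 + 0.5 - 8.0000) / 1.7974 = -0.8345.
Step 5: Two-sided p-value via normal approximation = 2*(1 - Phi(|z|)) = 0.403986.
Step 6: alpha = 0.05. fail to reject H0.

R = 6, z = -0.8345, p = 0.403986, fail to reject H0.


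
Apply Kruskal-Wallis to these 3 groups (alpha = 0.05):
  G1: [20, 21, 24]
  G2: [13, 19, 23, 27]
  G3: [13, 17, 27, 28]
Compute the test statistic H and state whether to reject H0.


Step 1: Combine all N = 11 observations and assign midranks.
sorted (value, group, rank): (13,G2,1.5), (13,G3,1.5), (17,G3,3), (19,G2,4), (20,G1,5), (21,G1,6), (23,G2,7), (24,G1,8), (27,G2,9.5), (27,G3,9.5), (28,G3,11)
Step 2: Sum ranks within each group.
R_1 = 19 (n_1 = 3)
R_2 = 22 (n_2 = 4)
R_3 = 25 (n_3 = 4)
Step 3: H = 12/(N(N+1)) * sum(R_i^2/n_i) - 3(N+1)
     = 12/(11*12) * (19^2/3 + 22^2/4 + 25^2/4) - 3*12
     = 0.090909 * 397.583 - 36
     = 0.143939.
Step 4: Ties present; correction factor C = 1 - 12/(11^3 - 11) = 0.990909. Corrected H = 0.143939 / 0.990909 = 0.145260.
Step 5: Under H0, H ~ chi^2(2); p-value = 0.929945.
Step 6: alpha = 0.05. fail to reject H0.

H = 0.1453, df = 2, p = 0.929945, fail to reject H0.


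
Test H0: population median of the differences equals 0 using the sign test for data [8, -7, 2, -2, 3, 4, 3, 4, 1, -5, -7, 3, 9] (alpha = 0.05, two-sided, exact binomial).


Step 1: Discard zero differences. Original n = 13; n_eff = number of nonzero differences = 13.
Nonzero differences (with sign): +8, -7, +2, -2, +3, +4, +3, +4, +1, -5, -7, +3, +9
Step 2: Count signs: positive = 9, negative = 4.
Step 3: Under H0: P(positive) = 0.5, so the number of positives S ~ Bin(13, 0.5).
Step 4: Two-sided exact p-value = sum of Bin(13,0.5) probabilities at or below the observed probability = 0.266846.
Step 5: alpha = 0.05. fail to reject H0.

n_eff = 13, pos = 9, neg = 4, p = 0.266846, fail to reject H0.


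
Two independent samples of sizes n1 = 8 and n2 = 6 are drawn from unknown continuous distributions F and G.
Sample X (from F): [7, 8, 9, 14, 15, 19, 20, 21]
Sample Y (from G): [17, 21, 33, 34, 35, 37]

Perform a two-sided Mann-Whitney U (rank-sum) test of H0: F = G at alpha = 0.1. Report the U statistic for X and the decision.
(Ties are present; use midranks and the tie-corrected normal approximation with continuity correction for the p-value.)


Step 1: Combine and sort all 14 observations; assign midranks.
sorted (value, group): (7,X), (8,X), (9,X), (14,X), (15,X), (17,Y), (19,X), (20,X), (21,X), (21,Y), (33,Y), (34,Y), (35,Y), (37,Y)
ranks: 7->1, 8->2, 9->3, 14->4, 15->5, 17->6, 19->7, 20->8, 21->9.5, 21->9.5, 33->11, 34->12, 35->13, 37->14
Step 2: Rank sum for X: R1 = 1 + 2 + 3 + 4 + 5 + 7 + 8 + 9.5 = 39.5.
Step 3: U_X = R1 - n1(n1+1)/2 = 39.5 - 8*9/2 = 39.5 - 36 = 3.5.
       U_Y = n1*n2 - U_X = 48 - 3.5 = 44.5.
Step 4: Ties are present, so use the tie-corrected normal approximation (with continuity correction) for the p-value.
Step 5: p-value = 0.009743; compare to alpha = 0.1. reject H0.

U_X = 3.5, p = 0.009743, reject H0 at alpha = 0.1.


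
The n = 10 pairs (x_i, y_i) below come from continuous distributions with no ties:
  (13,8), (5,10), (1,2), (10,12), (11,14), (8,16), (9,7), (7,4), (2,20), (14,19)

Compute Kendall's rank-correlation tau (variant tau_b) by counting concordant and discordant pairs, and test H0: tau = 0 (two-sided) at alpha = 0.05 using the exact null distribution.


Step 1: Enumerate the 45 unordered pairs (i,j) with i<j and classify each by sign(x_j-x_i) * sign(y_j-y_i).
  (1,2):dx=-8,dy=+2->D; (1,3):dx=-12,dy=-6->C; (1,4):dx=-3,dy=+4->D; (1,5):dx=-2,dy=+6->D
  (1,6):dx=-5,dy=+8->D; (1,7):dx=-4,dy=-1->C; (1,8):dx=-6,dy=-4->C; (1,9):dx=-11,dy=+12->D
  (1,10):dx=+1,dy=+11->C; (2,3):dx=-4,dy=-8->C; (2,4):dx=+5,dy=+2->C; (2,5):dx=+6,dy=+4->C
  (2,6):dx=+3,dy=+6->C; (2,7):dx=+4,dy=-3->D; (2,8):dx=+2,dy=-6->D; (2,9):dx=-3,dy=+10->D
  (2,10):dx=+9,dy=+9->C; (3,4):dx=+9,dy=+10->C; (3,5):dx=+10,dy=+12->C; (3,6):dx=+7,dy=+14->C
  (3,7):dx=+8,dy=+5->C; (3,8):dx=+6,dy=+2->C; (3,9):dx=+1,dy=+18->C; (3,10):dx=+13,dy=+17->C
  (4,5):dx=+1,dy=+2->C; (4,6):dx=-2,dy=+4->D; (4,7):dx=-1,dy=-5->C; (4,8):dx=-3,dy=-8->C
  (4,9):dx=-8,dy=+8->D; (4,10):dx=+4,dy=+7->C; (5,6):dx=-3,dy=+2->D; (5,7):dx=-2,dy=-7->C
  (5,8):dx=-4,dy=-10->C; (5,9):dx=-9,dy=+6->D; (5,10):dx=+3,dy=+5->C; (6,7):dx=+1,dy=-9->D
  (6,8):dx=-1,dy=-12->C; (6,9):dx=-6,dy=+4->D; (6,10):dx=+6,dy=+3->C; (7,8):dx=-2,dy=-3->C
  (7,9):dx=-7,dy=+13->D; (7,10):dx=+5,dy=+12->C; (8,9):dx=-5,dy=+16->D; (8,10):dx=+7,dy=+15->C
  (9,10):dx=+12,dy=-1->D
Step 2: C = 28, D = 17, total pairs = 45.
Step 3: tau = (C - D)/(n(n-1)/2) = (28 - 17)/45 = 0.244444.
Step 4: Exact two-sided p-value (enumerate n! = 3628800 permutations of y under H0): p = 0.380720.
Step 5: alpha = 0.05. fail to reject H0.

tau_b = 0.2444 (C=28, D=17), p = 0.380720, fail to reject H0.


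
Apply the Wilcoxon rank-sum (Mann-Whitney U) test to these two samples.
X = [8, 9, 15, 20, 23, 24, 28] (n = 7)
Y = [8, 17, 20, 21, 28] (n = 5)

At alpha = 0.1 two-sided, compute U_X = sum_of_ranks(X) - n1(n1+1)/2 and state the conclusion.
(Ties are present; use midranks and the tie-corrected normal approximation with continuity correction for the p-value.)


Step 1: Combine and sort all 12 observations; assign midranks.
sorted (value, group): (8,X), (8,Y), (9,X), (15,X), (17,Y), (20,X), (20,Y), (21,Y), (23,X), (24,X), (28,X), (28,Y)
ranks: 8->1.5, 8->1.5, 9->3, 15->4, 17->5, 20->6.5, 20->6.5, 21->8, 23->9, 24->10, 28->11.5, 28->11.5
Step 2: Rank sum for X: R1 = 1.5 + 3 + 4 + 6.5 + 9 + 10 + 11.5 = 45.5.
Step 3: U_X = R1 - n1(n1+1)/2 = 45.5 - 7*8/2 = 45.5 - 28 = 17.5.
       U_Y = n1*n2 - U_X = 35 - 17.5 = 17.5.
Step 4: Ties are present, so use the tie-corrected normal approximation (with continuity correction) for the p-value.
Step 5: p-value = 1.000000; compare to alpha = 0.1. fail to reject H0.

U_X = 17.5, p = 1.000000, fail to reject H0 at alpha = 0.1.


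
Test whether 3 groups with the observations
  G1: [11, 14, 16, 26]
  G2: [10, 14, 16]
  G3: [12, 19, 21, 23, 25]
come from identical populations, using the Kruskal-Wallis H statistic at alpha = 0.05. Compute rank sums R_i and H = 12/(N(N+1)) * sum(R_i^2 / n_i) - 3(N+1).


Step 1: Combine all N = 12 observations and assign midranks.
sorted (value, group, rank): (10,G2,1), (11,G1,2), (12,G3,3), (14,G1,4.5), (14,G2,4.5), (16,G1,6.5), (16,G2,6.5), (19,G3,8), (21,G3,9), (23,G3,10), (25,G3,11), (26,G1,12)
Step 2: Sum ranks within each group.
R_1 = 25 (n_1 = 4)
R_2 = 12 (n_2 = 3)
R_3 = 41 (n_3 = 5)
Step 3: H = 12/(N(N+1)) * sum(R_i^2/n_i) - 3(N+1)
     = 12/(12*13) * (25^2/4 + 12^2/3 + 41^2/5) - 3*13
     = 0.076923 * 540.45 - 39
     = 2.573077.
Step 4: Ties present; correction factor C = 1 - 12/(12^3 - 12) = 0.993007. Corrected H = 2.573077 / 0.993007 = 2.591197.
Step 5: Under H0, H ~ chi^2(2); p-value = 0.273734.
Step 6: alpha = 0.05. fail to reject H0.

H = 2.5912, df = 2, p = 0.273734, fail to reject H0.


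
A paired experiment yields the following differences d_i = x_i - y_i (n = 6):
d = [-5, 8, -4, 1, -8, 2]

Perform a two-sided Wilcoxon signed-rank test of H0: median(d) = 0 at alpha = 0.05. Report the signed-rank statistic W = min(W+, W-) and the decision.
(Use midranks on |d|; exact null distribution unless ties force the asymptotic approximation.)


Step 1: Drop any zero differences (none here) and take |d_i|.
|d| = [5, 8, 4, 1, 8, 2]
Step 2: Midrank |d_i| (ties get averaged ranks).
ranks: |5|->4, |8|->5.5, |4|->3, |1|->1, |8|->5.5, |2|->2
Step 3: Attach original signs; sum ranks with positive sign and with negative sign.
W+ = 5.5 + 1 + 2 = 8.5
W- = 4 + 3 + 5.5 = 12.5
(Check: W+ + W- = 21 should equal n(n+1)/2 = 21.)
Step 4: Test statistic W = min(W+, W-) = 8.5.
Step 5: Ties in |d|, so use the tie-corrected normal approximation.
        E[W] = n(n+1)/4 = 6*7/4 = 10.5.
        Tie groups: |d|=8 (t=2); sum(t^3 - t) = 6.
        Var[W] = n(n+1)(2n+1)/24 - sum(t^3-t)/48 = 546/24 - 6/48 = 22.625.
        z = (W - E[W]) / sqrt(Var[W]) = (8.5 - 10.5) / 4.7566 = -0.4205.
        Two-sided p = 2*Phi(z) = 0.674142.
Step 6: alpha = 0.05. fail to reject H0.

W+ = 8.5, W- = 12.5, W = min = 8.5, p = 0.674142, fail to reject H0.


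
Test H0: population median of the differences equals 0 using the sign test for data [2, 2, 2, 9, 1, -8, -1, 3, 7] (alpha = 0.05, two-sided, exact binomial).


Step 1: Discard zero differences. Original n = 9; n_eff = number of nonzero differences = 9.
Nonzero differences (with sign): +2, +2, +2, +9, +1, -8, -1, +3, +7
Step 2: Count signs: positive = 7, negative = 2.
Step 3: Under H0: P(positive) = 0.5, so the number of positives S ~ Bin(9, 0.5).
Step 4: Two-sided exact p-value = sum of Bin(9,0.5) probabilities at or below the observed probability = 0.179688.
Step 5: alpha = 0.05. fail to reject H0.

n_eff = 9, pos = 7, neg = 2, p = 0.179688, fail to reject H0.


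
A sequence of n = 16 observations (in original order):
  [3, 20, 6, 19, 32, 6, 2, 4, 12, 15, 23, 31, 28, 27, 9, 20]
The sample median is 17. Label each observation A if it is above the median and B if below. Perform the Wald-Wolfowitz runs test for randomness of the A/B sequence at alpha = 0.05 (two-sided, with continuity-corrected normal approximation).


Step 1: Compute median = 17; label A = above, B = below.
Labels in order: BABAABBBBBAAAABA  (n_A = 8, n_B = 8)
Step 2: Count runs R = 8.
Step 3: Under H0 (random ordering), E[R] = 2*n_A*n_B/(n_A+n_B) + 1 = 2*8*8/16 + 1 = 9.0000.
        Var[R] = 2*n_A*n_B*(2*n_A*n_B - n_A - n_B) / ((n_A+n_B)^2 * (n_A+n_B-1)) = 14336/3840 = 3.7333.
        SD[R] = 1.9322.
Step 4: Continuity-corrected z = (R + 0.5 - E[R]) / SD[R] = (8 + 0.5 - 9.0000) / 1.9322 = -0.2588.
Step 5: Two-sided p-value via normal approximation = 2*(1 - Phi(|z|)) = 0.795809.
Step 6: alpha = 0.05. fail to reject H0.

R = 8, z = -0.2588, p = 0.795809, fail to reject H0.


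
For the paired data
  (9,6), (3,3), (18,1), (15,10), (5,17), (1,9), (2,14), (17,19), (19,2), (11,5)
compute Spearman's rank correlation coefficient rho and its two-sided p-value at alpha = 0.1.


Step 1: Rank x and y separately (midranks; no ties here).
rank(x): 9->5, 3->3, 18->9, 15->7, 5->4, 1->1, 2->2, 17->8, 19->10, 11->6
rank(y): 6->5, 3->3, 1->1, 10->7, 17->9, 9->6, 14->8, 19->10, 2->2, 5->4
Step 2: d_i = R_x(i) - R_y(i); compute d_i^2.
  (5-5)^2=0, (3-3)^2=0, (9-1)^2=64, (7-7)^2=0, (4-9)^2=25, (1-6)^2=25, (2-8)^2=36, (8-10)^2=4, (10-2)^2=64, (6-4)^2=4
sum(d^2) = 222.
Step 3: rho = 1 - 6*222 / (10*(10^2 - 1)) = 1 - 1332/990 = -0.345455.
Step 4: Under H0, t = rho * sqrt((n-2)/(1-rho^2)) = -1.0412 ~ t(8).
Step 5: Two-sided p-value from the t-distribution with 8 df = 0.328227.
Step 6: alpha = 0.1. fail to reject H0.

rho = -0.3455, p = 0.328227, fail to reject H0 at alpha = 0.1.


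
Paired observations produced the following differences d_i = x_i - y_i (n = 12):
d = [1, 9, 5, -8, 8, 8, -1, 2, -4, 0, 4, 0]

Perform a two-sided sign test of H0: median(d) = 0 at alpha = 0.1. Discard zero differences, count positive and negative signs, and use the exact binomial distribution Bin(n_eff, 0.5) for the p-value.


Step 1: Discard zero differences. Original n = 12; n_eff = number of nonzero differences = 10.
Nonzero differences (with sign): +1, +9, +5, -8, +8, +8, -1, +2, -4, +4
Step 2: Count signs: positive = 7, negative = 3.
Step 3: Under H0: P(positive) = 0.5, so the number of positives S ~ Bin(10, 0.5).
Step 4: Two-sided exact p-value = sum of Bin(10,0.5) probabilities at or below the observed probability = 0.343750.
Step 5: alpha = 0.1. fail to reject H0.

n_eff = 10, pos = 7, neg = 3, p = 0.343750, fail to reject H0.


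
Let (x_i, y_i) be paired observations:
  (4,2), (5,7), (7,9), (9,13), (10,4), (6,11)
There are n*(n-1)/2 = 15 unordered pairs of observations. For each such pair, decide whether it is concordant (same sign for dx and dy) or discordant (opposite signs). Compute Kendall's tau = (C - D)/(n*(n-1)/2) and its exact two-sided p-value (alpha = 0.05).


Step 1: Enumerate the 15 unordered pairs (i,j) with i<j and classify each by sign(x_j-x_i) * sign(y_j-y_i).
  (1,2):dx=+1,dy=+5->C; (1,3):dx=+3,dy=+7->C; (1,4):dx=+5,dy=+11->C; (1,5):dx=+6,dy=+2->C
  (1,6):dx=+2,dy=+9->C; (2,3):dx=+2,dy=+2->C; (2,4):dx=+4,dy=+6->C; (2,5):dx=+5,dy=-3->D
  (2,6):dx=+1,dy=+4->C; (3,4):dx=+2,dy=+4->C; (3,5):dx=+3,dy=-5->D; (3,6):dx=-1,dy=+2->D
  (4,5):dx=+1,dy=-9->D; (4,6):dx=-3,dy=-2->C; (5,6):dx=-4,dy=+7->D
Step 2: C = 10, D = 5, total pairs = 15.
Step 3: tau = (C - D)/(n(n-1)/2) = (10 - 5)/15 = 0.333333.
Step 4: Exact two-sided p-value (enumerate n! = 720 permutations of y under H0): p = 0.469444.
Step 5: alpha = 0.05. fail to reject H0.

tau_b = 0.3333 (C=10, D=5), p = 0.469444, fail to reject H0.


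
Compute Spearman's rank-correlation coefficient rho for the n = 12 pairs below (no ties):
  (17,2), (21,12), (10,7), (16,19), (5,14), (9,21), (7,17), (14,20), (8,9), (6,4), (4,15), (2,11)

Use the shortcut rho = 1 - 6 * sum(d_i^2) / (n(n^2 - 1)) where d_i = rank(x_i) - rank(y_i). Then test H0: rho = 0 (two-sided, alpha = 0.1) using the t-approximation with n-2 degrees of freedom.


Step 1: Rank x and y separately (midranks; no ties here).
rank(x): 17->11, 21->12, 10->8, 16->10, 5->3, 9->7, 7->5, 14->9, 8->6, 6->4, 4->2, 2->1
rank(y): 2->1, 12->6, 7->3, 19->10, 14->7, 21->12, 17->9, 20->11, 9->4, 4->2, 15->8, 11->5
Step 2: d_i = R_x(i) - R_y(i); compute d_i^2.
  (11-1)^2=100, (12-6)^2=36, (8-3)^2=25, (10-10)^2=0, (3-7)^2=16, (7-12)^2=25, (5-9)^2=16, (9-11)^2=4, (6-4)^2=4, (4-2)^2=4, (2-8)^2=36, (1-5)^2=16
sum(d^2) = 282.
Step 3: rho = 1 - 6*282 / (12*(12^2 - 1)) = 1 - 1692/1716 = 0.013986.
Step 4: Under H0, t = rho * sqrt((n-2)/(1-rho^2)) = 0.0442 ~ t(10).
Step 5: Two-sided p-value from the t-distribution with 10 df = 0.965590.
Step 6: alpha = 0.1. fail to reject H0.

rho = 0.0140, p = 0.965590, fail to reject H0 at alpha = 0.1.


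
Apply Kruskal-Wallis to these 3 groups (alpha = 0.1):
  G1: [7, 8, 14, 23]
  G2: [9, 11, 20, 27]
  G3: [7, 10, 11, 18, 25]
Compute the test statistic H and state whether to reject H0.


Step 1: Combine all N = 13 observations and assign midranks.
sorted (value, group, rank): (7,G1,1.5), (7,G3,1.5), (8,G1,3), (9,G2,4), (10,G3,5), (11,G2,6.5), (11,G3,6.5), (14,G1,8), (18,G3,9), (20,G2,10), (23,G1,11), (25,G3,12), (27,G2,13)
Step 2: Sum ranks within each group.
R_1 = 23.5 (n_1 = 4)
R_2 = 33.5 (n_2 = 4)
R_3 = 34 (n_3 = 5)
Step 3: H = 12/(N(N+1)) * sum(R_i^2/n_i) - 3(N+1)
     = 12/(13*14) * (23.5^2/4 + 33.5^2/4 + 34^2/5) - 3*14
     = 0.065934 * 649.825 - 42
     = 0.845604.
Step 4: Ties present; correction factor C = 1 - 12/(13^3 - 13) = 0.994505. Corrected H = 0.845604 / 0.994505 = 0.850276.
Step 5: Under H0, H ~ chi^2(2); p-value = 0.653679.
Step 6: alpha = 0.1. fail to reject H0.

H = 0.8503, df = 2, p = 0.653679, fail to reject H0.


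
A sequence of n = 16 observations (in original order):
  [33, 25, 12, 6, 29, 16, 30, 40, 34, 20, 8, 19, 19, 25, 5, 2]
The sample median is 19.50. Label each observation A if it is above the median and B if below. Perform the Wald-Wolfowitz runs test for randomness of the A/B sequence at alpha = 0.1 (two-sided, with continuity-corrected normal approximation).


Step 1: Compute median = 19.50; label A = above, B = below.
Labels in order: AABBABAAAABBBABB  (n_A = 8, n_B = 8)
Step 2: Count runs R = 8.
Step 3: Under H0 (random ordering), E[R] = 2*n_A*n_B/(n_A+n_B) + 1 = 2*8*8/16 + 1 = 9.0000.
        Var[R] = 2*n_A*n_B*(2*n_A*n_B - n_A - n_B) / ((n_A+n_B)^2 * (n_A+n_B-1)) = 14336/3840 = 3.7333.
        SD[R] = 1.9322.
Step 4: Continuity-corrected z = (R + 0.5 - E[R]) / SD[R] = (8 + 0.5 - 9.0000) / 1.9322 = -0.2588.
Step 5: Two-sided p-value via normal approximation = 2*(1 - Phi(|z|)) = 0.795809.
Step 6: alpha = 0.1. fail to reject H0.

R = 8, z = -0.2588, p = 0.795809, fail to reject H0.


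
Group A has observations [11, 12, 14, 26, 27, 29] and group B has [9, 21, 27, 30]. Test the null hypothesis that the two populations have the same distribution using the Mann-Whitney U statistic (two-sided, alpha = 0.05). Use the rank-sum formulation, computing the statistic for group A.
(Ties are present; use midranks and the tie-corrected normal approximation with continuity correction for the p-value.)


Step 1: Combine and sort all 10 observations; assign midranks.
sorted (value, group): (9,Y), (11,X), (12,X), (14,X), (21,Y), (26,X), (27,X), (27,Y), (29,X), (30,Y)
ranks: 9->1, 11->2, 12->3, 14->4, 21->5, 26->6, 27->7.5, 27->7.5, 29->9, 30->10
Step 2: Rank sum for X: R1 = 2 + 3 + 4 + 6 + 7.5 + 9 = 31.5.
Step 3: U_X = R1 - n1(n1+1)/2 = 31.5 - 6*7/2 = 31.5 - 21 = 10.5.
       U_Y = n1*n2 - U_X = 24 - 10.5 = 13.5.
Step 4: Ties are present, so use the tie-corrected normal approximation (with continuity correction) for the p-value.
Step 5: p-value = 0.830664; compare to alpha = 0.05. fail to reject H0.

U_X = 10.5, p = 0.830664, fail to reject H0 at alpha = 0.05.


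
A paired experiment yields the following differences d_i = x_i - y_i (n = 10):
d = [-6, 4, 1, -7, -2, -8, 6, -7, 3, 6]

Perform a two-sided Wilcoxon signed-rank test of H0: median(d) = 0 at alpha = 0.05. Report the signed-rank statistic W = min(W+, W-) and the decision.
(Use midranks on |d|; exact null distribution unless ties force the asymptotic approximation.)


Step 1: Drop any zero differences (none here) and take |d_i|.
|d| = [6, 4, 1, 7, 2, 8, 6, 7, 3, 6]
Step 2: Midrank |d_i| (ties get averaged ranks).
ranks: |6|->6, |4|->4, |1|->1, |7|->8.5, |2|->2, |8|->10, |6|->6, |7|->8.5, |3|->3, |6|->6
Step 3: Attach original signs; sum ranks with positive sign and with negative sign.
W+ = 4 + 1 + 6 + 3 + 6 = 20
W- = 6 + 8.5 + 2 + 10 + 8.5 = 35
(Check: W+ + W- = 55 should equal n(n+1)/2 = 55.)
Step 4: Test statistic W = min(W+, W-) = 20.
Step 5: Ties in |d|, so use the tie-corrected normal approximation.
        E[W] = n(n+1)/4 = 10*11/4 = 27.5.
        Tie groups: |d|=6 (t=3), |d|=7 (t=2); sum(t^3 - t) = 30.
        Var[W] = n(n+1)(2n+1)/24 - sum(t^3-t)/48 = 2310/24 - 30/48 = 95.625.
        z = (W - E[W]) / sqrt(Var[W]) = (20 - 27.5) / 9.7788 = -0.7670.
        Two-sided p = 2*Phi(z) = 0.443102.
Step 6: alpha = 0.05. fail to reject H0.

W+ = 20, W- = 35, W = min = 20, p = 0.443102, fail to reject H0.


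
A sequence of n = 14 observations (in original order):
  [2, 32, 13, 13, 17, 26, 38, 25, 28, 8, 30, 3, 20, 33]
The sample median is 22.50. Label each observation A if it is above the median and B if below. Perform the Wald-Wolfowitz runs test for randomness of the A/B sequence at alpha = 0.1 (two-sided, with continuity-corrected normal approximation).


Step 1: Compute median = 22.50; label A = above, B = below.
Labels in order: BABBBAAAABABBA  (n_A = 7, n_B = 7)
Step 2: Count runs R = 8.
Step 3: Under H0 (random ordering), E[R] = 2*n_A*n_B/(n_A+n_B) + 1 = 2*7*7/14 + 1 = 8.0000.
        Var[R] = 2*n_A*n_B*(2*n_A*n_B - n_A - n_B) / ((n_A+n_B)^2 * (n_A+n_B-1)) = 8232/2548 = 3.2308.
        SD[R] = 1.7974.
Step 4: R = E[R], so z = 0 with no continuity correction.
Step 5: Two-sided p-value via normal approximation = 2*(1 - Phi(|z|)) = 1.000000.
Step 6: alpha = 0.1. fail to reject H0.

R = 8, z = 0.0000, p = 1.000000, fail to reject H0.


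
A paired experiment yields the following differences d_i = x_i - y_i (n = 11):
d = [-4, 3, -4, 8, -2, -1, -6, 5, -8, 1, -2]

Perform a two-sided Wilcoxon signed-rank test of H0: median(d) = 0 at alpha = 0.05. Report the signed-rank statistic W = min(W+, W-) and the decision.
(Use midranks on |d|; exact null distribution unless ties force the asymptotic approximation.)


Step 1: Drop any zero differences (none here) and take |d_i|.
|d| = [4, 3, 4, 8, 2, 1, 6, 5, 8, 1, 2]
Step 2: Midrank |d_i| (ties get averaged ranks).
ranks: |4|->6.5, |3|->5, |4|->6.5, |8|->10.5, |2|->3.5, |1|->1.5, |6|->9, |5|->8, |8|->10.5, |1|->1.5, |2|->3.5
Step 3: Attach original signs; sum ranks with positive sign and with negative sign.
W+ = 5 + 10.5 + 8 + 1.5 = 25
W- = 6.5 + 6.5 + 3.5 + 1.5 + 9 + 10.5 + 3.5 = 41
(Check: W+ + W- = 66 should equal n(n+1)/2 = 66.)
Step 4: Test statistic W = min(W+, W-) = 25.
Step 5: Ties in |d|, so use the tie-corrected normal approximation.
        E[W] = n(n+1)/4 = 11*12/4 = 33.
        Tie groups: |d|=1 (t=2), |d|=2 (t=2), |d|=4 (t=2), |d|=8 (t=2); sum(t^3 - t) = 24.
        Var[W] = n(n+1)(2n+1)/24 - sum(t^3-t)/48 = 3036/24 - 24/48 = 126.
        z = (W - E[W]) / sqrt(Var[W]) = (25 - 33) / 11.2250 = -0.7127.
        Two-sided p = 2*Phi(z) = 0.476033.
Step 6: alpha = 0.05. fail to reject H0.

W+ = 25, W- = 41, W = min = 25, p = 0.476033, fail to reject H0.


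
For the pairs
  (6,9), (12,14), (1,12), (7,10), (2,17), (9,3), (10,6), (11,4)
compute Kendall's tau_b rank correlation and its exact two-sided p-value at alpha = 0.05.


Step 1: Enumerate the 28 unordered pairs (i,j) with i<j and classify each by sign(x_j-x_i) * sign(y_j-y_i).
  (1,2):dx=+6,dy=+5->C; (1,3):dx=-5,dy=+3->D; (1,4):dx=+1,dy=+1->C; (1,5):dx=-4,dy=+8->D
  (1,6):dx=+3,dy=-6->D; (1,7):dx=+4,dy=-3->D; (1,8):dx=+5,dy=-5->D; (2,3):dx=-11,dy=-2->C
  (2,4):dx=-5,dy=-4->C; (2,5):dx=-10,dy=+3->D; (2,6):dx=-3,dy=-11->C; (2,7):dx=-2,dy=-8->C
  (2,8):dx=-1,dy=-10->C; (3,4):dx=+6,dy=-2->D; (3,5):dx=+1,dy=+5->C; (3,6):dx=+8,dy=-9->D
  (3,7):dx=+9,dy=-6->D; (3,8):dx=+10,dy=-8->D; (4,5):dx=-5,dy=+7->D; (4,6):dx=+2,dy=-7->D
  (4,7):dx=+3,dy=-4->D; (4,8):dx=+4,dy=-6->D; (5,6):dx=+7,dy=-14->D; (5,7):dx=+8,dy=-11->D
  (5,8):dx=+9,dy=-13->D; (6,7):dx=+1,dy=+3->C; (6,8):dx=+2,dy=+1->C; (7,8):dx=+1,dy=-2->D
Step 2: C = 10, D = 18, total pairs = 28.
Step 3: tau = (C - D)/(n(n-1)/2) = (10 - 18)/28 = -0.285714.
Step 4: Exact two-sided p-value (enumerate n! = 40320 permutations of y under H0): p = 0.398760.
Step 5: alpha = 0.05. fail to reject H0.

tau_b = -0.2857 (C=10, D=18), p = 0.398760, fail to reject H0.


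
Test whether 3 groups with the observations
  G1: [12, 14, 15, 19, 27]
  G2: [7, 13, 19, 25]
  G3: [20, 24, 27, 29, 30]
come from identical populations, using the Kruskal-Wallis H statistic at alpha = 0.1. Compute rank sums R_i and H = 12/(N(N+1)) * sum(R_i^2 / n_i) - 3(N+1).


Step 1: Combine all N = 14 observations and assign midranks.
sorted (value, group, rank): (7,G2,1), (12,G1,2), (13,G2,3), (14,G1,4), (15,G1,5), (19,G1,6.5), (19,G2,6.5), (20,G3,8), (24,G3,9), (25,G2,10), (27,G1,11.5), (27,G3,11.5), (29,G3,13), (30,G3,14)
Step 2: Sum ranks within each group.
R_1 = 29 (n_1 = 5)
R_2 = 20.5 (n_2 = 4)
R_3 = 55.5 (n_3 = 5)
Step 3: H = 12/(N(N+1)) * sum(R_i^2/n_i) - 3(N+1)
     = 12/(14*15) * (29^2/5 + 20.5^2/4 + 55.5^2/5) - 3*15
     = 0.057143 * 889.312 - 45
     = 5.817857.
Step 4: Ties present; correction factor C = 1 - 12/(14^3 - 14) = 0.995604. Corrected H = 5.817857 / 0.995604 = 5.843543.
Step 5: Under H0, H ~ chi^2(2); p-value = 0.053838.
Step 6: alpha = 0.1. reject H0.

H = 5.8435, df = 2, p = 0.053838, reject H0.


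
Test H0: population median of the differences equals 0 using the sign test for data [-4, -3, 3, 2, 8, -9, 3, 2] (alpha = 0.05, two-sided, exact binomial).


Step 1: Discard zero differences. Original n = 8; n_eff = number of nonzero differences = 8.
Nonzero differences (with sign): -4, -3, +3, +2, +8, -9, +3, +2
Step 2: Count signs: positive = 5, negative = 3.
Step 3: Under H0: P(positive) = 0.5, so the number of positives S ~ Bin(8, 0.5).
Step 4: Two-sided exact p-value = sum of Bin(8,0.5) probabilities at or below the observed probability = 0.726562.
Step 5: alpha = 0.05. fail to reject H0.

n_eff = 8, pos = 5, neg = 3, p = 0.726562, fail to reject H0.


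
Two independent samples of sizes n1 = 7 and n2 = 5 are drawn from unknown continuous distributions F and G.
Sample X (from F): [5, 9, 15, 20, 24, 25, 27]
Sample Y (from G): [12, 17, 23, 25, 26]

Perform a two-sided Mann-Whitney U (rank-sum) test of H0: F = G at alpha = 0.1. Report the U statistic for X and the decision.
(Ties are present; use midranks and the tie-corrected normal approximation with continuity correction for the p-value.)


Step 1: Combine and sort all 12 observations; assign midranks.
sorted (value, group): (5,X), (9,X), (12,Y), (15,X), (17,Y), (20,X), (23,Y), (24,X), (25,X), (25,Y), (26,Y), (27,X)
ranks: 5->1, 9->2, 12->3, 15->4, 17->5, 20->6, 23->7, 24->8, 25->9.5, 25->9.5, 26->11, 27->12
Step 2: Rank sum for X: R1 = 1 + 2 + 4 + 6 + 8 + 9.5 + 12 = 42.5.
Step 3: U_X = R1 - n1(n1+1)/2 = 42.5 - 7*8/2 = 42.5 - 28 = 14.5.
       U_Y = n1*n2 - U_X = 35 - 14.5 = 20.5.
Step 4: Ties are present, so use the tie-corrected normal approximation (with continuity correction) for the p-value.
Step 5: p-value = 0.684221; compare to alpha = 0.1. fail to reject H0.

U_X = 14.5, p = 0.684221, fail to reject H0 at alpha = 0.1.


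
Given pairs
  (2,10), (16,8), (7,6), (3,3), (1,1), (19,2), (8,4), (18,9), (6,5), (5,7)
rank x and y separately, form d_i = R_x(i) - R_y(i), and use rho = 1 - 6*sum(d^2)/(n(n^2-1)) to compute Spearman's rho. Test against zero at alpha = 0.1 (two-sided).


Step 1: Rank x and y separately (midranks; no ties here).
rank(x): 2->2, 16->8, 7->6, 3->3, 1->1, 19->10, 8->7, 18->9, 6->5, 5->4
rank(y): 10->10, 8->8, 6->6, 3->3, 1->1, 2->2, 4->4, 9->9, 5->5, 7->7
Step 2: d_i = R_x(i) - R_y(i); compute d_i^2.
  (2-10)^2=64, (8-8)^2=0, (6-6)^2=0, (3-3)^2=0, (1-1)^2=0, (10-2)^2=64, (7-4)^2=9, (9-9)^2=0, (5-5)^2=0, (4-7)^2=9
sum(d^2) = 146.
Step 3: rho = 1 - 6*146 / (10*(10^2 - 1)) = 1 - 876/990 = 0.115152.
Step 4: Under H0, t = rho * sqrt((n-2)/(1-rho^2)) = 0.3279 ~ t(8).
Step 5: Two-sided p-value from the t-distribution with 8 df = 0.751420.
Step 6: alpha = 0.1. fail to reject H0.

rho = 0.1152, p = 0.751420, fail to reject H0 at alpha = 0.1.


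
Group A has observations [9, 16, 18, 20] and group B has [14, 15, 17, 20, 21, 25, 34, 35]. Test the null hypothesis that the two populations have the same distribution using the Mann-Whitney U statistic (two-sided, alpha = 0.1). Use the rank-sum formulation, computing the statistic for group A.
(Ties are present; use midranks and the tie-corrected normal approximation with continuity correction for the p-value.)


Step 1: Combine and sort all 12 observations; assign midranks.
sorted (value, group): (9,X), (14,Y), (15,Y), (16,X), (17,Y), (18,X), (20,X), (20,Y), (21,Y), (25,Y), (34,Y), (35,Y)
ranks: 9->1, 14->2, 15->3, 16->4, 17->5, 18->6, 20->7.5, 20->7.5, 21->9, 25->10, 34->11, 35->12
Step 2: Rank sum for X: R1 = 1 + 4 + 6 + 7.5 = 18.5.
Step 3: U_X = R1 - n1(n1+1)/2 = 18.5 - 4*5/2 = 18.5 - 10 = 8.5.
       U_Y = n1*n2 - U_X = 32 - 8.5 = 23.5.
Step 4: Ties are present, so use the tie-corrected normal approximation (with continuity correction) for the p-value.
Step 5: p-value = 0.233663; compare to alpha = 0.1. fail to reject H0.

U_X = 8.5, p = 0.233663, fail to reject H0 at alpha = 0.1.


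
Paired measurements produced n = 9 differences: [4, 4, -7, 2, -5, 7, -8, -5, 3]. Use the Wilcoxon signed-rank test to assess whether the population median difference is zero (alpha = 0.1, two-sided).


Step 1: Drop any zero differences (none here) and take |d_i|.
|d| = [4, 4, 7, 2, 5, 7, 8, 5, 3]
Step 2: Midrank |d_i| (ties get averaged ranks).
ranks: |4|->3.5, |4|->3.5, |7|->7.5, |2|->1, |5|->5.5, |7|->7.5, |8|->9, |5|->5.5, |3|->2
Step 3: Attach original signs; sum ranks with positive sign and with negative sign.
W+ = 3.5 + 3.5 + 1 + 7.5 + 2 = 17.5
W- = 7.5 + 5.5 + 9 + 5.5 = 27.5
(Check: W+ + W- = 45 should equal n(n+1)/2 = 45.)
Step 4: Test statistic W = min(W+, W-) = 17.5.
Step 5: Ties in |d|, so use the tie-corrected normal approximation.
        E[W] = n(n+1)/4 = 9*10/4 = 22.5.
        Tie groups: |d|=4 (t=2), |d|=5 (t=2), |d|=7 (t=2); sum(t^3 - t) = 18.
        Var[W] = n(n+1)(2n+1)/24 - sum(t^3-t)/48 = 1710/24 - 18/48 = 70.875.
        z = (W - E[W]) / sqrt(Var[W]) = (17.5 - 22.5) / 8.4187 = -0.5939.
        Two-sided p = 2*Phi(z) = 0.552570.
Step 6: alpha = 0.1. fail to reject H0.

W+ = 17.5, W- = 27.5, W = min = 17.5, p = 0.552570, fail to reject H0.
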